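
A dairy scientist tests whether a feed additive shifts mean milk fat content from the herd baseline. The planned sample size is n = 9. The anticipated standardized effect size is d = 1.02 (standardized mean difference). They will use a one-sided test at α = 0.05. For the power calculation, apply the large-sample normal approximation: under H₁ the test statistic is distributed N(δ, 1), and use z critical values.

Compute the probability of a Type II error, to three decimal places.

Noncentrality parameter: δ = d·√n = 1.02 × √9 = 3.0600
Critical value for a one-sided test at α = 0.05: z_α = 1.645.
Power = P(Z > 1.645 − δ) = Φ(1.415) = 0.9215.
Type II error: β = 1 − power = 1 − 0.9215 = 0.0785.

β ≈ 0.079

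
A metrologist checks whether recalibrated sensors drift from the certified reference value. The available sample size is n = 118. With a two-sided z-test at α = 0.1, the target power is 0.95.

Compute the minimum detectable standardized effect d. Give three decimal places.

Required noncentrality: δ = z_{0.05} + z_{0.05} = 1.645 + 1.645 = 3.290.
(Lower-tail contribution to power is negligible for δ > 0.)
δ = d·√n ⇒ d = δ/√n = 3.290/√118 = 0.3028.

d ≈ 0.303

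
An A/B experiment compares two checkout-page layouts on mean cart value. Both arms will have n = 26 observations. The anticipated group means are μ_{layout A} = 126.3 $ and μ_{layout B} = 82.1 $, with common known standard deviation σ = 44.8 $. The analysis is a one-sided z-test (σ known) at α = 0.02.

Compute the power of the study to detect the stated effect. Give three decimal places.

Standardized effect: d = |μ_{layout A} − μ_{layout B}| / σ = |126.3 − 82.1| / 44.8 = 0.9866
Noncentrality parameter: δ = d·√(n/2) = 0.9866 × √(26/2) = 3.5573
Critical value for a one-sided test at α = 0.02: z_α = 2.054.
Power = Φ(δ − 2.054) = Φ(1.504) = 0.9336.

Power ≈ 0.934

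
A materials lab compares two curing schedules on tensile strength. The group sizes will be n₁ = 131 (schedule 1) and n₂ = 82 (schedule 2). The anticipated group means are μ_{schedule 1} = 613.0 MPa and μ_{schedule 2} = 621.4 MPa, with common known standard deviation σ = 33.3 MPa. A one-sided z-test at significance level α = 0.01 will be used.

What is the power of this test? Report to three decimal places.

Standardized effect: d = |μ_{schedule 1} − μ_{schedule 2}| / σ = |613.0 − 621.4| / 33.3 = 0.2523
Noncentrality parameter: δ = d / √(1/n₁ + 1/n₂) = 0.2523 / √(1/131 + 1/82) = 1.7914
Critical value for a one-sided test at α = 0.01: z_α = 2.326.
Power = P(Z > 2.326 − δ) = Φ(-0.535) = 0.2963.

Power ≈ 0.296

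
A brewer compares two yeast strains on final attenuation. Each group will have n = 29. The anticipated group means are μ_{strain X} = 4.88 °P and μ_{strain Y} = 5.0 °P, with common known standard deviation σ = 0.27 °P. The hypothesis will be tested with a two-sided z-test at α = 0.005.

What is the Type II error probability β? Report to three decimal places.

Standardized effect: d = |μ_{strain X} − μ_{strain Y}| / σ = |4.88 − 5.0| / 0.27 = 0.4444
Noncentrality parameter: δ = d·√(n/2) = 0.4444 × √(29/2) = 1.6924
Two-sided α = 0.005 → critical value z_{0.0025} = 2.807.
Power = Φ(δ − 2.807) + Φ(−δ − 2.807) = Φ(-1.115) + Φ(-4.499) = 0.1325 + 0.0000 = 0.1325.
Type II error: β = 1 − power = 1 − 0.1325 = 0.8675.

β ≈ 0.867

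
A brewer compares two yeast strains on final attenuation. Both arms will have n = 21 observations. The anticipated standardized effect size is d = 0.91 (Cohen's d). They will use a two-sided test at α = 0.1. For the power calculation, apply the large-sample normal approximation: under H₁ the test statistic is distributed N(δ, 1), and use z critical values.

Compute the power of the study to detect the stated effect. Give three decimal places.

Noncentrality parameter: δ = d·√(n/2) = 0.91 × √(21/2) = 2.9487
Critical value for a two-sided test at α = 0.1: z_{α/2} = 1.645.
Power = Φ(δ − 1.645) + Φ(−δ − 1.645) = Φ(1.304) + Φ(-4.594) = 0.9039 + 0.0000 = 0.9039.

Power ≈ 0.904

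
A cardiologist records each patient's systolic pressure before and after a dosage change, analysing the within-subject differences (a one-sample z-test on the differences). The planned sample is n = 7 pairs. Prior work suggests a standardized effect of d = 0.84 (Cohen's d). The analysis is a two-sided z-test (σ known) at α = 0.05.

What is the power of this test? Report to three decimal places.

Power ≈ 0.604

Noncentrality parameter: δ = d·√n = 0.84 × √7 = 2.2224
Two-sided α = 0.05 → critical value z_{0.025} = 1.960.
Power = Φ(δ − 1.960) + Φ(−δ − 1.960) = Φ(0.262) + Φ(-4.182) = 0.6035 + 0.0000 = 0.6035.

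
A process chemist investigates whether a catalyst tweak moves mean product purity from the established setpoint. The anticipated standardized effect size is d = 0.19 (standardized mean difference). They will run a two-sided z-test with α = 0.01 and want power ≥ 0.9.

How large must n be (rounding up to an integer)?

n = 413

Set Φ(δ − 2.576) = 0.9; then δ − 2.576 = Φ⁻¹(0.9) = 1.282, giving δ = 3.857.
(The Φ(−δ − z_{α/2}) term is vanishingly small for δ > 0 and is dropped in the standard sample-size formula.)
δ = d·√n ⇒ n = (δ/d)² = (3.857 / 0.19)² = 412.17.
Round up to the next whole unit.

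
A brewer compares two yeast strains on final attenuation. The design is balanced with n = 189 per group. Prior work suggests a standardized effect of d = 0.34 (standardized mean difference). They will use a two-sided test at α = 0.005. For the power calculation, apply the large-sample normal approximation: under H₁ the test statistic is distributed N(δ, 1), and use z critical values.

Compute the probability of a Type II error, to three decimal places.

β ≈ 0.309

Noncentrality parameter: δ = d·√(n/2) = 0.34 × √(189/2) = 3.3052
Critical value for a two-sided test at α = 0.005: z_{α/2} = 2.807.
Power = Φ(δ − 2.807) + Φ(−δ − 2.807) = Φ(0.498) + Φ(-6.112) = 0.6908 + 0.0000 = 0.6908.
Type II error: β = 1 − power = 1 − 0.6908 = 0.3092.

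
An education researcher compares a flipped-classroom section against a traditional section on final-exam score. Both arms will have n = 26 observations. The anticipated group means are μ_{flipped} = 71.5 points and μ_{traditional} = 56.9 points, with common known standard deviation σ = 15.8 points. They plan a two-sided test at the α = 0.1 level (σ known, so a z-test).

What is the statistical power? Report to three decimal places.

Power ≈ 0.954

Standardized effect: d = |μ_{flipped} − μ_{traditional}| / σ = |71.5 − 56.9| / 15.8 = 0.9241
Noncentrality parameter: δ = d·√(n/2) = 0.9241 × √(26/2) = 3.3317
Two-sided α = 0.1 → critical value z_{0.05} = 1.645.
Power = Φ(δ − 1.645) + Φ(−δ − 1.645) = Φ(1.687) + Φ(-4.977) = 0.9542 + 0.0000 = 0.9542.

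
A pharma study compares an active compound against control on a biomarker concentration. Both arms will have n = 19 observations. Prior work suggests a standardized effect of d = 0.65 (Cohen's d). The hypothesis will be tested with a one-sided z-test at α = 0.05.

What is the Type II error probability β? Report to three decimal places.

β ≈ 0.360

Noncentrality parameter: λ = d·√(n/2) = 0.65 × √(19/2) = 2.0034
Critical value for a one-sided test at α = 0.05: z_α = 1.645.
Power = Φ(λ − 1.645) = Φ(0.359) = 0.6400.
Type II error: β = 1 − power = 1 − 0.6400 = 0.3600.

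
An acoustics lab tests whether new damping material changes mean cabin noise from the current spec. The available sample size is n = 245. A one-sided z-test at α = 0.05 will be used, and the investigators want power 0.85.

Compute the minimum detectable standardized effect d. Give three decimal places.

Required noncentrality: δ = z_{0.05} + z_{0.15} = 1.645 + 1.036 = 2.681.
δ = d·√n ⇒ d = δ/√n = 2.681/√245 = 0.1713.

d ≈ 0.171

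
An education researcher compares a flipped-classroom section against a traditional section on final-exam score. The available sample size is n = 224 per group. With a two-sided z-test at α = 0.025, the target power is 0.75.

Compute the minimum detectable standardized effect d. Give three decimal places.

d ≈ 0.276

Need Φ(δ − 2.241) = 0.75, so δ = 2.241 + 0.674 = 2.916.
(Lower-tail contribution to power is negligible for δ > 0.)
δ = d·√(n/2) ⇒ d = δ/√(n/2) = 2.916/√(224/2) = 0.2755.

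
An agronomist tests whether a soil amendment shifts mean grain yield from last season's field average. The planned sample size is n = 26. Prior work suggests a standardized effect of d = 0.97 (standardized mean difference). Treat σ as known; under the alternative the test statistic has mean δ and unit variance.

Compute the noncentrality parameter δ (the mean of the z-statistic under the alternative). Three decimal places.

δ ≈ 4.946

The noncentrality parameter scales effect size by the design's sample-size factor: δ = d·√n = 0.97 × √26 = 4.9460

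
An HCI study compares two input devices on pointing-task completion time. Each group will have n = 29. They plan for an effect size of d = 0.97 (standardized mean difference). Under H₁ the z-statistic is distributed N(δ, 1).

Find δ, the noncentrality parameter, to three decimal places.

The noncentrality parameter scales effect size by the design's sample-size factor: δ = d·√(n/2) = 0.97 × √(29/2) = 3.6936

δ ≈ 3.694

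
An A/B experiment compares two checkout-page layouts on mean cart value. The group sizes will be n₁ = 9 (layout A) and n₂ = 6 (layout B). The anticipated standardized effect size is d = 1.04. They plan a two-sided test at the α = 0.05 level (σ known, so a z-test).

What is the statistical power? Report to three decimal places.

Noncentrality parameter: δ = d / √(1/n₁ + 1/n₂) = 1.04 / √(1/9 + 1/6) = 1.9733
Two-sided α = 0.05 → critical value z_{0.025} = 1.960.
Power = Φ(δ − 1.960) + Φ(−δ − 1.960) = Φ(0.013) + Φ(-3.933) = 0.5053 + 0.0000 = 0.5053.

Power ≈ 0.505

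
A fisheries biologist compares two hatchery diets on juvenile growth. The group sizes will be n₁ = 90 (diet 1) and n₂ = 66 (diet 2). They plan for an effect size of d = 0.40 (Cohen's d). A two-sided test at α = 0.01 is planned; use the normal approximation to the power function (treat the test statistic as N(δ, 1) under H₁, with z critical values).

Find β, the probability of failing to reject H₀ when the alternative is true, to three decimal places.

β ≈ 0.543

Noncentrality parameter: δ = d / √(1/n₁ + 1/n₂) = 0.40 / √(1/90 + 1/66) = 2.4683
Two-sided α = 0.01 → critical value z_{0.005} = 2.576.
Power = Φ(δ − 2.576) + Φ(−δ − 2.576) = Φ(-0.108) + Φ(-5.044) = 0.4572 + 0.0000 = 0.4572.
Type II error: β = 1 − power = 1 − 0.4572 = 0.5428.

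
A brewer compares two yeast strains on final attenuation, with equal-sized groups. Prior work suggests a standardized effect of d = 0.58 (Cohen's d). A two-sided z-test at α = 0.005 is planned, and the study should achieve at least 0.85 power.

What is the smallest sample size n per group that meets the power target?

n = 88 per group

For power 0.85 need Φ(δ − z_{0.0025}) = 0.85, so δ = z_{0.0025} + z_{0.15} = 2.807 + 1.036 = 3.843.
(For δ > 0 the lower-tail rejection region contributes negligibly to power, so the one-term inversion is standard.)
δ = d·√(n/2) ⇒ n = 2(δ/d)² = 2 × (3.843 / 0.58)² = 87.83.
Rounding up, n = 88 per group.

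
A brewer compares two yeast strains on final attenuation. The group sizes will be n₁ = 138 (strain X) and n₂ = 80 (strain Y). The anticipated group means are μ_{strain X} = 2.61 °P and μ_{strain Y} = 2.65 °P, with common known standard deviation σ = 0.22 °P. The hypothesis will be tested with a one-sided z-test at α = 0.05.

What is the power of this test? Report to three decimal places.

Power ≈ 0.363

Standardized effect: d = |μ_{strain X} − μ_{strain Y}| / σ = |2.61 − 2.65| / 0.22 = 0.1818
Noncentrality parameter: δ = d / √(1/n₁ + 1/n₂) = 0.1818 / √(1/138 + 1/80) = 1.2939
Critical value for a one-sided test at α = 0.05: z_α = 1.645.
Power = P(Z > 1.645 − δ) = Φ(-0.351) = 0.3628.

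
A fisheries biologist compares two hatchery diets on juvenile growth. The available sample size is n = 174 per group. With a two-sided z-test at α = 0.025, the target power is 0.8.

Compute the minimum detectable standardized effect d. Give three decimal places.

d ≈ 0.331

Required noncentrality: δ = z_{0.0125} + z_{0.20} = 2.241 + 0.842 = 3.083.
(The second rejection-region term Φ(−δ − z_{α/2}) is negligible and dropped.)
δ = d·√(n/2) ⇒ d = δ/√(n/2) = 3.083/√(174/2) = 0.3305.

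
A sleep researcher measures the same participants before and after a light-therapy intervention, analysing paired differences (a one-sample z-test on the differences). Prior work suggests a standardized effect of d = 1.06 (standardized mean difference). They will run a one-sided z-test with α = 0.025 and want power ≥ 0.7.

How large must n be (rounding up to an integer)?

Set Φ(δ − 1.960) = 0.7; then δ − 1.960 = Φ⁻¹(0.7) = 0.524, giving δ = 2.484.
δ = d·√n ⇒ n = (δ/d)² = (2.484 / 1.06)² = 5.49.
Round up to the next whole unit.

n = 6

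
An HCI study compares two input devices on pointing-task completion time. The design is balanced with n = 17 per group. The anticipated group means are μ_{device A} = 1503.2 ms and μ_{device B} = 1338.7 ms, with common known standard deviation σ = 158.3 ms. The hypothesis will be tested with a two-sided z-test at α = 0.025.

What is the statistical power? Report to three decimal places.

Power ≈ 0.785

Standardized effect: d = |μ_{device A} − μ_{device B}| / σ = |1503.2 − 1338.7| / 158.3 = 1.0392
Noncentrality parameter: δ = d·√(n/2) = 1.0392 × √(17/2) = 3.0297
Two-sided α = 0.025 → critical value z_{0.0125} = 2.241.
Power = Φ(δ − 2.241) + Φ(−δ − 2.241) = Φ(0.788) + Φ(-5.271) = 0.7847 + 0.0000 = 0.7847.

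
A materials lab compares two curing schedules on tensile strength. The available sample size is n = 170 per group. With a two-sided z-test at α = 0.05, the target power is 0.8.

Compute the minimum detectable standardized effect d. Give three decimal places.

d ≈ 0.304

Need Φ(δ − 1.960) = 0.8, so δ = 1.960 + 0.842 = 2.802.
(The second rejection-region term Φ(−δ − z_{α/2}) is negligible and dropped.)
δ = d·√(n/2) ⇒ d = δ/√(n/2) = 2.802/√(170/2) = 0.3039.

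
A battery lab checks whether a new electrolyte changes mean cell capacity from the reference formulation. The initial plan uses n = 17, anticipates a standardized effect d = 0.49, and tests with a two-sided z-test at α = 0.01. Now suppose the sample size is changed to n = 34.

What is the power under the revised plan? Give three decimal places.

With n = 34: δ = d·√n = 0.49 × √34 = 2.8572. Critical value z_{0.005} = 2.576.
Revised power = Φ(δ − 2.576) + Φ(−δ − 2.576) = Φ(0.281) + Φ(-5.433) = 0.6108 + 0.0000 = 0.6108.

Power ≈ 0.611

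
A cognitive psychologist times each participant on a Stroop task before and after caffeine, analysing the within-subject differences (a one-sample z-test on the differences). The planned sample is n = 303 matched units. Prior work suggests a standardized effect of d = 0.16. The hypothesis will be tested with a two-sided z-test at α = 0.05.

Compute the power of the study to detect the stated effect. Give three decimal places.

Noncentrality parameter: λ = d·√n = 0.16 × √303 = 2.7851
Two-sided α = 0.05 → critical value z_{0.025} = 1.960.
Power = Φ(λ − 1.960) + Φ(−λ − 1.960) = Φ(0.825) + Φ(-4.745) = 0.7954 + 0.0000 = 0.7954.

Power ≈ 0.795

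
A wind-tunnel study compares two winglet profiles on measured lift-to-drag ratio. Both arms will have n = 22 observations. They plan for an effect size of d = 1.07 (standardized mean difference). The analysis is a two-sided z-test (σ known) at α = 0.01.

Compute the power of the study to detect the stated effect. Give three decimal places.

Noncentrality parameter: δ = d·√(n/2) = 1.07 × √(22/2) = 3.5488
Critical value for a two-sided test at α = 0.01: z_{α/2} = 2.576.
Power = Φ(δ − 2.576) + Φ(−δ − 2.576) = Φ(0.973) + Φ(-6.125) = 0.8347 + 0.0000 = 0.8347.

Power ≈ 0.835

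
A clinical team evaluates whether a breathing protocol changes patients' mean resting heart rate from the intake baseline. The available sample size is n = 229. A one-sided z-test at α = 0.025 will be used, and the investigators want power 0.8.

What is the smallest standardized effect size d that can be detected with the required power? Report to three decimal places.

Required noncentrality: δ = z_{0.025} + z_{0.20} = 1.960 + 0.842 = 2.802.
δ = d·√n ⇒ d = δ/√n = 2.802/√229 = 0.1851.

d ≈ 0.185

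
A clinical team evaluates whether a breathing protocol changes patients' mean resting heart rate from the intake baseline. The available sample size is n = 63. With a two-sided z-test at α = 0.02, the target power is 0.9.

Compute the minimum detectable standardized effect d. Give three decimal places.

d ≈ 0.455

Required noncentrality: δ = z_{0.01} + z_{0.10} = 2.326 + 1.282 = 3.608.
(The second rejection-region term Φ(−δ − z_{α/2}) is negligible and dropped.)
δ = d·√n ⇒ d = δ/√n = 3.608/√63 = 0.4546.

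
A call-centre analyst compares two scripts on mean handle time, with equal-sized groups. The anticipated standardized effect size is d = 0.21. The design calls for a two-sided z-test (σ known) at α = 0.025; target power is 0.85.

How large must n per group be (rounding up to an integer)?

n = 488 per group

For power 0.85 need Φ(δ − z_{0.0125}) = 0.85, so δ = z_{0.0125} + z_{0.15} = 2.241 + 1.036 = 3.278.
(For δ > 0 the lower-tail rejection region contributes negligibly to power, so the one-term inversion is standard.)
δ = d·√(n/2) ⇒ n = 2(δ/d)² = 2 × (3.278 / 0.21)² = 487.27.
Rounding up, n = 488 per group.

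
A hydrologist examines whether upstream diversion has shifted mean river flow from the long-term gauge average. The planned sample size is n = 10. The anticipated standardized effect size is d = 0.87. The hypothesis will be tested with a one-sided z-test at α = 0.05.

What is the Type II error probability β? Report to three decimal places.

β ≈ 0.134

Noncentrality parameter: δ = d·√n = 0.87 × √10 = 2.7512
Critical value for a one-sided test at α = 0.05: z_α = 1.645.
Power = P(Z > 1.645 − δ) = Φ(1.106) = 0.8657.
Type II error: β = 1 − power = 1 − 0.8657 = 0.1343.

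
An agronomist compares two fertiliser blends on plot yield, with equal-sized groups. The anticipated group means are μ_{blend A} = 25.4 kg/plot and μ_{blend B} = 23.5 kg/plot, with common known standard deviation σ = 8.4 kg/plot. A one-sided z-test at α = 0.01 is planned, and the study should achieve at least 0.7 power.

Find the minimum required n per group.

n = 318 per group

Standardized effect: d = |μ_{blend A} − μ_{blend B}| / σ = |25.4 − 23.5| / 8.4 = 0.2262
Set Φ(δ − 2.326) = 0.7; then δ − 2.326 = Φ⁻¹(0.7) = 0.524, giving δ = 2.851.
δ = d·√(n/2) ⇒ n = 2(δ/d)² = 2 × (2.851 / 0.2262)² = 317.69.
Rounding up, n = 318 per group.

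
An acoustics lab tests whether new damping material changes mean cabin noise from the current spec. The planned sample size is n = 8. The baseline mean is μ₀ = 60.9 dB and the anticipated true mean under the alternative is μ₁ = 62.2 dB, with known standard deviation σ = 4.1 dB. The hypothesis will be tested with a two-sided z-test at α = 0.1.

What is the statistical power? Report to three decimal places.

Standardized effect: d = |μ₁ − μ₀| / σ = |62.2 − 60.9| / 4.1 = 0.3171
Noncentrality parameter: δ = d·√n = 0.3171 × √8 = 0.8968
Critical value for a two-sided test at α = 0.1: z_{α/2} = 1.645.
Power = Φ(δ − 1.645) + Φ(−δ − 1.645) = Φ(-0.748) + Φ(-2.542) = 0.2272 + 0.0055 = 0.2327.

Power ≈ 0.233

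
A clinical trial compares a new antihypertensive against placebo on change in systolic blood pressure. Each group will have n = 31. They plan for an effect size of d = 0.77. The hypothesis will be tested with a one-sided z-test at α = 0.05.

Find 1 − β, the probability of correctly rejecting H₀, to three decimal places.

Noncentrality parameter: δ = d·√(n/2) = 0.77 × √(31/2) = 3.0315
One-sided α = 0.05 → critical value z_{0.05} = 1.645.
Power = P(Z > 1.645 − δ) = Φ(1.387) = 0.9172.

Power ≈ 0.917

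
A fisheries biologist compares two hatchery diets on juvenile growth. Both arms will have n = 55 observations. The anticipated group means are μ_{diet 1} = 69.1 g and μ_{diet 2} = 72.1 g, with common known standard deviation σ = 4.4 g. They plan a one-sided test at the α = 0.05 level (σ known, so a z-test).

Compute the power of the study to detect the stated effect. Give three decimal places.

Standardized effect: d = |μ_{diet 1} − μ_{diet 2}| / σ = |69.1 − 72.1| / 4.4 = 0.6818
Noncentrality parameter: δ = d·√(n/2) = 0.6818 × √(55/2) = 3.5755
One-sided α = 0.05 → critical value z_{0.05} = 1.645.
Power = Φ(δ − 1.645) = Φ(1.931) = 0.9732.

Power ≈ 0.973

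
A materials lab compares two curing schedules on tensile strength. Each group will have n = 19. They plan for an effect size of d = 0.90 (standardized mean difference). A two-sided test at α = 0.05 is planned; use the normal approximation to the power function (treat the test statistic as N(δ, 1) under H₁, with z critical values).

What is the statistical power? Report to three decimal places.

Noncentrality parameter: δ = d·√(n/2) = 0.90 × √(19/2) = 2.7740
Two-sided α = 0.05 → critical value z_{0.025} = 1.960.
Power = Φ(δ − 1.960) + Φ(−δ − 1.960) = Φ(0.814) + Φ(-4.734) = 0.7922 + 0.0000 = 0.7922.

Power ≈ 0.792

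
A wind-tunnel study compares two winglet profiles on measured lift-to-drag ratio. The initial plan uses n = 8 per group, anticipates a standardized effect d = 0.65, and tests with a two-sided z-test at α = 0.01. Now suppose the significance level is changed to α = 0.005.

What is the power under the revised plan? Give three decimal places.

Power ≈ 0.066

δ = d·√(n/2) = 0.65 × √(8/2) = 1.3000 (unchanged). New critical value: z_{0.0025} = 2.807.
Revised power = Φ(δ − 2.807) + Φ(−δ − 2.807) = Φ(-1.507) + Φ(-4.107) = 0.0659 + 0.0000 = 0.0659.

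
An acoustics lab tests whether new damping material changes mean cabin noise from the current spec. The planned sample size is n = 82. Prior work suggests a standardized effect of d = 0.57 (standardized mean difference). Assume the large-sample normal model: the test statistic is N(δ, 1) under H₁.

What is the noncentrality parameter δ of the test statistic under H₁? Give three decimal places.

δ ≈ 5.162

The noncentrality parameter scales effect size by the design's sample-size factor: δ = d·√n = 0.57 × √82 = 5.1616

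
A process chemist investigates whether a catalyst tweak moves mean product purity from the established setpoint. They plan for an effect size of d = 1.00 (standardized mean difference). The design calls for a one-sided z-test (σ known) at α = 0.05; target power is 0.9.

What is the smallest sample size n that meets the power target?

n = 9

For power 0.9 need Φ(δ − z_{0.05}) = 0.9, so δ = z_{0.05} + z_{0.10} = 1.645 + 1.282 = 2.926.
δ = d·√n ⇒ n = (δ/d)² = (2.926 / 1.00)² = 8.56.
Round up to the next whole unit.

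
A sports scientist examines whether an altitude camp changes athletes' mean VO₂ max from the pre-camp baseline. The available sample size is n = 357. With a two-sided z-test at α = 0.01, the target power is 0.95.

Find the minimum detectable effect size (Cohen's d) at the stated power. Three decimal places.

Need Φ(δ − 2.576) = 0.95, so δ = 2.576 + 1.645 = 4.221.
(Lower-tail contribution to power is negligible for δ > 0.)
δ = d·√n ⇒ d = δ/√n = 4.221/√357 = 0.2234.

d ≈ 0.223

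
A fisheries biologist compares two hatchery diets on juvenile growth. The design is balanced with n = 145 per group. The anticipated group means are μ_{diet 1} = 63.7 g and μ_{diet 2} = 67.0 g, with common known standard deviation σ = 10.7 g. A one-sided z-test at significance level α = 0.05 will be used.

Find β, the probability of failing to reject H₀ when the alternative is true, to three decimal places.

Standardized effect: d = |μ_{diet 1} − μ_{diet 2}| / σ = |63.7 − 67.0| / 10.7 = 0.3084
Noncentrality parameter: δ = d·√(n/2) = 0.3084 × √(145/2) = 2.6260
Critical value for a one-sided test at α = 0.05: z_α = 1.645.
Power = P(Z > 1.645 − δ) = Φ(0.981) = 0.8367.
Type II error: β = 1 − power = 1 − 0.8367 = 0.1633.

β ≈ 0.163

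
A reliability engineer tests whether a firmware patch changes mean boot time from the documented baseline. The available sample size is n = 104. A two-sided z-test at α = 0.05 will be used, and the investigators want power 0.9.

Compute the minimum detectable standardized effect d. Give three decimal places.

Required noncentrality: δ = z_{0.025} + z_{0.10} = 1.960 + 1.282 = 3.242.
(The second rejection-region term Φ(−δ − z_{α/2}) is negligible and dropped.)
δ = d·√n ⇒ d = δ/√n = 3.242/√104 = 0.3179.

d ≈ 0.318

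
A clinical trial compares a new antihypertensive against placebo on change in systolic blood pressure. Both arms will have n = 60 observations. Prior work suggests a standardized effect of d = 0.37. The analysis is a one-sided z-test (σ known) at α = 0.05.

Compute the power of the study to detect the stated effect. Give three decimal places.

Power ≈ 0.649

Noncentrality parameter: δ = d·√(n/2) = 0.37 × √(60/2) = 2.0266
One-sided α = 0.05 → critical value z_{0.05} = 1.645.
Power = P(Z > 1.645 − δ) = Φ(0.382) = 0.6487.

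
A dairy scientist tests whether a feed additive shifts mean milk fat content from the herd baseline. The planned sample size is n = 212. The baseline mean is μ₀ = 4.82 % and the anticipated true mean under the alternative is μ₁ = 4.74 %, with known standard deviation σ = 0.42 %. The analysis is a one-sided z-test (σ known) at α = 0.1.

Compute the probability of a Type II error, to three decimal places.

β ≈ 0.068

Standardized effect: d = |μ₁ − μ₀| / σ = |4.74 − 4.82| / 0.42 = 0.1905
Noncentrality parameter: δ = d·√n = 0.1905 × √212 = 2.7734
One-sided α = 0.1 → critical value z_{0.1} = 1.282.
Power = Φ(δ − 1.282) = Φ(1.492) = 0.9321.
Type II error: β = 1 − power = 1 − 0.9321 = 0.0679.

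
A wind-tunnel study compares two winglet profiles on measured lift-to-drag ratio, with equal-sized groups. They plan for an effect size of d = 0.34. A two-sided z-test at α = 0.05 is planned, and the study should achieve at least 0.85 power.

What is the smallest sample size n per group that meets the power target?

n = 156 per group

For power 0.85 need Φ(δ − z_{0.025}) = 0.85, so δ = z_{0.025} + z_{0.15} = 1.960 + 1.036 = 2.996.
(Ignoring the negligible lower-tail rejection probability gives the usual closed-form inversion.)
δ = d·√(n/2) ⇒ n = 2(δ/d)² = 2 × (2.996 / 0.34)² = 155.34.
Round up to the next whole unit.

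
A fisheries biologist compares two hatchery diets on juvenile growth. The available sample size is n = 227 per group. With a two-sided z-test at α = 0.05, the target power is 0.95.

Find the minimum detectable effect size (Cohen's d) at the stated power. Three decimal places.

d ≈ 0.338

Required noncentrality: δ = z_{0.025} + z_{0.05} = 1.960 + 1.645 = 3.605.
(The second rejection-region term Φ(−δ − z_{α/2}) is negligible and dropped.)
δ = d·√(n/2) ⇒ d = δ/√(n/2) = 3.605/√(227/2) = 0.3384.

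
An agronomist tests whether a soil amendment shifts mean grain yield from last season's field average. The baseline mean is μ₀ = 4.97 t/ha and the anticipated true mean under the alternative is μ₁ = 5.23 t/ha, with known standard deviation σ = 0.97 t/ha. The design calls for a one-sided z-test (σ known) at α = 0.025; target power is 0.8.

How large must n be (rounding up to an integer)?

Standardized effect: d = |μ₁ − μ₀| / σ = |5.23 − 4.97| / 0.97 = 0.2680
For power 0.8 need Φ(δ − z_{0.025}) = 0.8, so δ = z_{0.025} + z_{0.20} = 1.960 + 0.842 = 2.802.
δ = d·√n ⇒ n = (δ/d)² = (2.802 / 0.2680)² = 109.25.
Round up to the next whole unit.

n = 110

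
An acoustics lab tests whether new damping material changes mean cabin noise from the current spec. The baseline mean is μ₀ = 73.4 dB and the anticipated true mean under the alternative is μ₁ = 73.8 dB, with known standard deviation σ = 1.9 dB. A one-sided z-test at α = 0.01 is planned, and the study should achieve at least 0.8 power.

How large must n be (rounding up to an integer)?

Standardized effect: d = |μ₁ − μ₀| / σ = |73.8 − 73.4| / 1.9 = 0.2105
For power 0.8 need Φ(δ − z_{0.01}) = 0.8, so δ = z_{0.01} + z_{0.20} = 2.326 + 0.842 = 3.168.
δ = d·√n ⇒ n = (δ/d)² = (3.168 / 0.2105)² = 226.44.
Round up to the next whole unit.

n = 227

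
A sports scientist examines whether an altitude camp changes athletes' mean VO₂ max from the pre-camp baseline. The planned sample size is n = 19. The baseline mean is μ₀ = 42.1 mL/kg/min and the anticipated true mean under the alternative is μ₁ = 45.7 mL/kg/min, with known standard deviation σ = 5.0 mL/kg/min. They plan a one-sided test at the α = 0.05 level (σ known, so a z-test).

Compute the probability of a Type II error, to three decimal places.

Standardized effect: d = |μ₁ − μ₀| / σ = |45.7 − 42.1| / 5.0 = 0.7200
Noncentrality parameter: δ = d·√n = 0.7200 × √19 = 3.1384
One-sided α = 0.05 → critical value z_{0.05} = 1.645.
Power = P(Z > 1.645 − δ) = Φ(1.494) = 0.9324.
Type II error: β = 1 − power = 1 − 0.9324 = 0.0676.

β ≈ 0.068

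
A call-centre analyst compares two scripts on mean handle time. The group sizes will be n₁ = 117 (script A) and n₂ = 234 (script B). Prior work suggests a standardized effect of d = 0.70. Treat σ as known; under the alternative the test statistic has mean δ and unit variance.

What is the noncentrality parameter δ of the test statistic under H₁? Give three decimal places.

The noncentrality parameter scales effect size by the design's sample-size factor: δ = d / √(1/n₁ + 1/n₂) = 0.70 / √(1/117 + 1/234) = 6.1822

δ ≈ 6.182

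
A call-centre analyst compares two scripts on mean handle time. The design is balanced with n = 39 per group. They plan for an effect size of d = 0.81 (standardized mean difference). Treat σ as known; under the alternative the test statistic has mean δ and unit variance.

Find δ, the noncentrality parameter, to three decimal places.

The noncentrality parameter scales effect size by the design's sample-size factor: δ = d·√(n/2) = 0.81 × √(39/2) = 3.5769

δ ≈ 3.577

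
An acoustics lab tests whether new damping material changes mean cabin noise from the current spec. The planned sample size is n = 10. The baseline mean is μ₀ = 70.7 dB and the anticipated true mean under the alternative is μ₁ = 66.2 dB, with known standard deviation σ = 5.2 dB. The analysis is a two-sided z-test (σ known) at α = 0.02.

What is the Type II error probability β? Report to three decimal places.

β ≈ 0.341

Standardized effect: d = |μ₁ − μ₀| / σ = |66.2 − 70.7| / 5.2 = 0.8654
Noncentrality parameter: λ = d·√n = 0.8654 × √10 = 2.7366
Critical value for a two-sided test at α = 0.02: z_{α/2} = 2.326.
Power = Φ(λ − 2.326) + Φ(−λ − 2.326) = Φ(0.410) + Φ(-5.063) = 0.6592 + 0.0000 = 0.6592.
Type II error: β = 1 − power = 1 − 0.6592 = 0.3408.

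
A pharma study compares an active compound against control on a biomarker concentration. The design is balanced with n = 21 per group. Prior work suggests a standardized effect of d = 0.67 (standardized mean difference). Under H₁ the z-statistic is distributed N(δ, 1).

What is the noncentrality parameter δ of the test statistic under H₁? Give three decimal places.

δ ≈ 2.171

δ = d·√(n/2) = 0.67 × √(21/2) = 2.1710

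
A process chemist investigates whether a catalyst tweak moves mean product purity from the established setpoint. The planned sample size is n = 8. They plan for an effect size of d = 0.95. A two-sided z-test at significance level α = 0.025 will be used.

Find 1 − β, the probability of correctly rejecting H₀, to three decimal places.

Noncentrality parameter: δ = d·√n = 0.95 × √8 = 2.6870
Two-sided α = 0.025 → critical value z_{0.0125} = 2.241.
Power = Φ(δ − 2.241) + Φ(−δ − 2.241) = Φ(0.446) + Φ(-4.928) = 0.6721 + 0.0000 = 0.6721.

Power ≈ 0.672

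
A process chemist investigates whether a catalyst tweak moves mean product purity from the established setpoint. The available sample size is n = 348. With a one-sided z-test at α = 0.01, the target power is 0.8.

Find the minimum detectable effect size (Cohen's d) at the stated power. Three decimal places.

Required noncentrality: δ = z_{0.01} + z_{0.20} = 2.326 + 0.842 = 3.168.
δ = d·√n ⇒ d = δ/√n = 3.168/√348 = 0.1698.

d ≈ 0.170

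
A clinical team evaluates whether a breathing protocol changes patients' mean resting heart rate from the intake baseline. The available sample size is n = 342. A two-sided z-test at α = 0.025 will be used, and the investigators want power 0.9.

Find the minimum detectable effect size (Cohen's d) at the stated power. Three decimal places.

d ≈ 0.190

Required noncentrality: δ = z_{0.0125} + z_{0.10} = 2.241 + 1.282 = 3.523.
(The second rejection-region term Φ(−δ − z_{α/2}) is negligible and dropped.)
δ = d·√n ⇒ d = δ/√n = 3.523/√342 = 0.1905.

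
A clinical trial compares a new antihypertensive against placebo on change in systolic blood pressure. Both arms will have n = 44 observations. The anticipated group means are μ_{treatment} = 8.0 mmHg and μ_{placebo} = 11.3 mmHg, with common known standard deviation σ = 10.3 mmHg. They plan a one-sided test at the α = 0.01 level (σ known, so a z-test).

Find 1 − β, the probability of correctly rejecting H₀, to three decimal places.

Standardized effect: d = |μ_{treatment} − μ_{placebo}| / σ = |8.0 − 11.3| / 10.3 = 0.3204
Noncentrality parameter: δ = d·√(n/2) = 0.3204 × √(44/2) = 1.5028
Critical value for a one-sided test at α = 0.01: z_α = 2.326.
Power = P(Z > 2.326 − δ) = Φ(-0.824) = 0.2051.

Power ≈ 0.205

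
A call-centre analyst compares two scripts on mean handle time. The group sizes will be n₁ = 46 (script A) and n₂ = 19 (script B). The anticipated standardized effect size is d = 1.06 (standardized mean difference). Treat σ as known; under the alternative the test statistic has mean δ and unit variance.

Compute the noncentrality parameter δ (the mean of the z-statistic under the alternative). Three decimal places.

δ ≈ 3.887

δ = d / √(1/n₁ + 1/n₂) = 1.06 / √(1/46 + 1/19) = 3.8869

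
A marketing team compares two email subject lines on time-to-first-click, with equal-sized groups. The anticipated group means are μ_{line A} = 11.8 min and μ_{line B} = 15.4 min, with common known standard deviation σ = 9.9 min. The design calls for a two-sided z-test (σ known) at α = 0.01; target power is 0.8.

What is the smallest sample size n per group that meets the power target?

n = 177 per group

Standardized effect: d = |μ_{line A} − μ_{line B}| / σ = |11.8 − 15.4| / 9.9 = 0.3636
Set Φ(δ − 2.576) = 0.8; then δ − 2.576 = Φ⁻¹(0.8) = 0.842, giving δ = 3.417.
(The Φ(−δ − z_{α/2}) term is vanishingly small for δ > 0 and is dropped in the standard sample-size formula.)
δ = d·√(n/2) ⇒ n = 2(δ/d)² = 2 × (3.417 / 0.3636)² = 176.64.
Rounding up, n = 177 per group.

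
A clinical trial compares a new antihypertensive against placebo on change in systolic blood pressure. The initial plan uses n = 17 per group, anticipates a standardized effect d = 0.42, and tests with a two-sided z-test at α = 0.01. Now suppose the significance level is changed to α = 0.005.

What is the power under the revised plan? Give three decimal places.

Power ≈ 0.057

δ = d·√(n/2) = 0.42 × √(17/2) = 1.2245 (unchanged). New critical value: z_{0.0025} = 2.807.
Revised power = Φ(δ − 2.807) + Φ(−δ − 2.807) = Φ(-1.583) + Φ(-4.032) = 0.0568 + 0.0000 = 0.0568.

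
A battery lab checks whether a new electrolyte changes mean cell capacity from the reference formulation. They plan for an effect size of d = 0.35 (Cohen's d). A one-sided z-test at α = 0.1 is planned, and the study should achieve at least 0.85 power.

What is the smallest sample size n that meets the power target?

Set Φ(δ − 1.282) = 0.85; then δ − 1.282 = Φ⁻¹(0.85) = 1.036, giving δ = 2.318.
δ = d·√n ⇒ n = (δ/d)² = (2.318 / 0.35)² = 43.86.
Round up to the next whole unit.

n = 44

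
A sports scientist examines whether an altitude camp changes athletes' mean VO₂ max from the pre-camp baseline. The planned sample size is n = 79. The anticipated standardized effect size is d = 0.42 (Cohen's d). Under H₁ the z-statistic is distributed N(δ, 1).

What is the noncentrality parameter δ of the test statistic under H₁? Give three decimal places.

The noncentrality parameter scales effect size by the design's sample-size factor: δ = d·√n = 0.42 × √79 = 3.7330

δ ≈ 3.733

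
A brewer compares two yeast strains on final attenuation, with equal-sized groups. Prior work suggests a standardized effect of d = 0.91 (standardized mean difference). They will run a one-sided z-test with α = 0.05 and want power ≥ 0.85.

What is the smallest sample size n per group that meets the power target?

For power 0.85 need Φ(δ − z_{0.05}) = 0.85, so δ = z_{0.05} + z_{0.15} = 1.645 + 1.036 = 2.681.
δ = d·√(n/2) ⇒ n = 2(δ/d)² = 2 × (2.681 / 0.91)² = 17.36.
Round up to the next whole unit.

n = 18 per group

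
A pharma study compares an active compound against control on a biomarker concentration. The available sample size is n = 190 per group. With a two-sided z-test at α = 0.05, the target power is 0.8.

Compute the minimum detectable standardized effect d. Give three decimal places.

Need Φ(δ − 1.960) = 0.8, so δ = 1.960 + 0.842 = 2.802.
(The second rejection-region term Φ(−δ − z_{α/2}) is negligible and dropped.)
δ = d·√(n/2) ⇒ d = δ/√(n/2) = 2.802/√(190/2) = 0.2874.

d ≈ 0.287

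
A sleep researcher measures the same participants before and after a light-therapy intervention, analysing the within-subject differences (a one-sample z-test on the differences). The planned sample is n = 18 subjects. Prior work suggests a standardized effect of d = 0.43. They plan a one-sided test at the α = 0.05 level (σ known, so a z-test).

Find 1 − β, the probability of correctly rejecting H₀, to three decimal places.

Noncentrality parameter: δ = d·√n = 0.43 × √18 = 1.8243
Critical value for a one-sided test at α = 0.05: z_α = 1.645.
Power = P(Z > 1.645 − δ) = Φ(0.179) = 0.5712.

Power ≈ 0.571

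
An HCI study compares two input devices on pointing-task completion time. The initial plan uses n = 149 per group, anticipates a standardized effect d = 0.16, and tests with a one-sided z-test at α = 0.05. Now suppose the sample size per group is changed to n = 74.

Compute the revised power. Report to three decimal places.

With n = 74 per group: δ = d·√(n/2) = 0.16 × √(74/2) = 0.9732. Critical value z_{0.05} = 1.645.
Revised power = Φ(δ − 1.645) = Φ(-0.672) = 0.2509.

Power ≈ 0.251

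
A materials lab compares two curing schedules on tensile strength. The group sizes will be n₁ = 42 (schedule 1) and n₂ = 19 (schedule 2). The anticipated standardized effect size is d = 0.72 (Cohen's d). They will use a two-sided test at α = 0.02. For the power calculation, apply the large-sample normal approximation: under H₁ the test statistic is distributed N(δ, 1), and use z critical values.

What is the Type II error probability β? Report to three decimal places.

β ≈ 0.391

Noncentrality parameter: λ = d / √(1/n₁ + 1/n₂) = 0.72 / √(1/42 + 1/19) = 2.6042
Two-sided α = 0.02 → critical value z_{0.01} = 2.326.
Power = Φ(λ − 2.326) + Φ(−λ − 2.326) = Φ(0.278) + Φ(-4.931) = 0.6094 + 0.0000 = 0.6094.
Type II error: β = 1 − power = 1 − 0.6094 = 0.3906.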